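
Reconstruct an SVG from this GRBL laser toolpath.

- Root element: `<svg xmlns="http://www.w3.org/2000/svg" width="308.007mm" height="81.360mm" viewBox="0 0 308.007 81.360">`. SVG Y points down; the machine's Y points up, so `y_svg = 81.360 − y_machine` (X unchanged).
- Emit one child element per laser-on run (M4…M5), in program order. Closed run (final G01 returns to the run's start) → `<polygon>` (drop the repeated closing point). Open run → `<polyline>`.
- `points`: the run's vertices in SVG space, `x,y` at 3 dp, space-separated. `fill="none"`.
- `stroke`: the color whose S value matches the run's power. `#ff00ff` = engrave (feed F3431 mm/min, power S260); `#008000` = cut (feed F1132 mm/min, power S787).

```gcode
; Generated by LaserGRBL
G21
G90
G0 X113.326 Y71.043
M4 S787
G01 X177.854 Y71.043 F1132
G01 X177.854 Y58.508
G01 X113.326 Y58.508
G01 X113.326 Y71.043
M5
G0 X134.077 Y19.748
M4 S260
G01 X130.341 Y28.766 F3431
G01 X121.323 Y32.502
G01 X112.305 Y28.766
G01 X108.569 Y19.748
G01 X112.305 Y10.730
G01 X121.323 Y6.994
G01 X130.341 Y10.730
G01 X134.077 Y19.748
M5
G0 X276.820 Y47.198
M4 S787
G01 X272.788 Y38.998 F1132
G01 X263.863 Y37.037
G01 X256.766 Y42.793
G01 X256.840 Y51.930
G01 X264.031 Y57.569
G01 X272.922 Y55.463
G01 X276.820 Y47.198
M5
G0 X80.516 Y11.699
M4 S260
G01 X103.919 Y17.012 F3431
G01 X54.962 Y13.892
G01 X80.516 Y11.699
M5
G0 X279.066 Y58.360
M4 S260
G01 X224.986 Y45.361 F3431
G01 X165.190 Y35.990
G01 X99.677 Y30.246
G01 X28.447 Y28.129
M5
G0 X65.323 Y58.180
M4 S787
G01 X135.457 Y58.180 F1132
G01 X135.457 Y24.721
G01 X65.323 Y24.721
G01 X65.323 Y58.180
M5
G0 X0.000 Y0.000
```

<svg xmlns="http://www.w3.org/2000/svg" width="308.007mm" height="81.360mm" viewBox="0 0 308.007 81.360">
  <polygon points="113.326,10.317 177.854,10.317 177.854,22.852 113.326,22.852" fill="none" stroke="#008000"/>
  <polygon points="134.077,61.612 130.341,52.594 121.323,48.858 112.305,52.594 108.569,61.612 112.305,70.630 121.323,74.366 130.341,70.630" fill="none" stroke="#ff00ff"/>
  <polygon points="276.820,34.162 272.788,42.362 263.863,44.323 256.766,38.567 256.840,29.430 264.031,23.791 272.922,25.897" fill="none" stroke="#008000"/>
  <polygon points="80.516,69.661 103.919,64.348 54.962,67.468" fill="none" stroke="#ff00ff"/>
  <polyline points="279.066,23.000 224.986,35.999 165.190,45.370 99.677,51.114 28.447,53.231" fill="none" stroke="#ff00ff"/>
  <polygon points="65.323,23.180 135.457,23.180 135.457,56.639 65.323,56.639" fill="none" stroke="#008000"/>
</svg>

y_svg = 81.360 − y_m.

[1] S787→`#008000` (cut); closed run; points: 113.326,10.317 177.854,10.317 177.854,22.852 113.326,22.852

[2] S260→`#ff00ff` (engrave); closed run; points: 134.077,61.612 130.341,52.594 121.323,48.858 112.305,52.594 108.569,61.612 112.305,70.630 121.323,74.366 130.341,70.630

[3] S787→`#008000` (cut); closed run; points: 276.820,34.162 272.788,42.362 263.863,44.323 256.766,38.567 256.840,29.430 264.031,23.791 272.922,25.897

[4] S260→`#ff00ff` (engrave); closed run; points: 80.516,69.661 103.919,64.348 54.962,67.468

[5] S260→`#ff00ff` (engrave); open run; points: 279.066,23.000 224.986,35.999 165.190,45.370 99.677,51.114 28.447,53.231

[6] S787→`#008000` (cut); closed run; points: 65.323,23.180 135.457,23.180 135.457,56.639 65.323,56.639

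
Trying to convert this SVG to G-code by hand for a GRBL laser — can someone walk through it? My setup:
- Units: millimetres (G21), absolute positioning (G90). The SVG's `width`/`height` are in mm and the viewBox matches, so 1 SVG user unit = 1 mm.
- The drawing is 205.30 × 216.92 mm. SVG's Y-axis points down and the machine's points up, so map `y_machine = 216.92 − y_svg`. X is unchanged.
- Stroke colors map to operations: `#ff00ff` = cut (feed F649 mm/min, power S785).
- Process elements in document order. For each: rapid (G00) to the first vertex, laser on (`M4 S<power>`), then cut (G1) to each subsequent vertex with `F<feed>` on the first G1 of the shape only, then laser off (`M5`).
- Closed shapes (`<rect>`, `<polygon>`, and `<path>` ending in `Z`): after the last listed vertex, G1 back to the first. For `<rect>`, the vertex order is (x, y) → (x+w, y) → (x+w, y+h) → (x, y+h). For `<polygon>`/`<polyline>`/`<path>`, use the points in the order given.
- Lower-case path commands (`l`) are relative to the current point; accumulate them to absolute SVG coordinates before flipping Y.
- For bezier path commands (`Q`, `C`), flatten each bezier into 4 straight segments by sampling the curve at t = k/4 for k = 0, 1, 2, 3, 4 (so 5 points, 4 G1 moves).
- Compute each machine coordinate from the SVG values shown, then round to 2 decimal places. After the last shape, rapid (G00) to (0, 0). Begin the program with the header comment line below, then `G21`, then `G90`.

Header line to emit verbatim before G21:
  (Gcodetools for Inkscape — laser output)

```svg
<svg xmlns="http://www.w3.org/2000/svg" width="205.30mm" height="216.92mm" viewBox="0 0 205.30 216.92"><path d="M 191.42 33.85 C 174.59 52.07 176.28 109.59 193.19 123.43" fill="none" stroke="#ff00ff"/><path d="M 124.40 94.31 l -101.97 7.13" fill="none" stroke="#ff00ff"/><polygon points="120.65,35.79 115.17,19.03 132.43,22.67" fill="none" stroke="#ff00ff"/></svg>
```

(Gcodetools for Inkscape — laser output)
G21
G90
G00 X191.42 Y183.07
M4 S785
G1 X182.22 Y163.33 F649
G1 X179.65 Y136.64
G1 X183.41 Y110.76
G1 X193.19 Y93.49
M5
G00 X124.40 Y122.61
M4 S785
G1 X22.43 Y115.48 F649
M5
G00 X120.65 Y181.13
M4 S785
G1 X115.17 Y197.89 F649
G1 X132.43 Y194.25
G1 X120.65 Y181.13
M5
G00 X0.00 Y0.00

1 u = 1 mm; y_m = 216.92 − y.

[1] `<path>` cubic bezier, #ff00ff→cut S785 F649: (191.42,183.07) → (182.22,163.33) → (179.65,136.64) → (183.41,110.76) → (193.19,93.49)

[2] `<path>` line segment, #ff00ff→cut S785 F649: (124.40,122.61) → (22.43,115.48)

[3] `<polygon>` regular polygon, #ff00ff→cut S785 F649: (120.65,181.13) → (115.17,197.89) → (132.43,194.25) → (120.65,181.13) (closed)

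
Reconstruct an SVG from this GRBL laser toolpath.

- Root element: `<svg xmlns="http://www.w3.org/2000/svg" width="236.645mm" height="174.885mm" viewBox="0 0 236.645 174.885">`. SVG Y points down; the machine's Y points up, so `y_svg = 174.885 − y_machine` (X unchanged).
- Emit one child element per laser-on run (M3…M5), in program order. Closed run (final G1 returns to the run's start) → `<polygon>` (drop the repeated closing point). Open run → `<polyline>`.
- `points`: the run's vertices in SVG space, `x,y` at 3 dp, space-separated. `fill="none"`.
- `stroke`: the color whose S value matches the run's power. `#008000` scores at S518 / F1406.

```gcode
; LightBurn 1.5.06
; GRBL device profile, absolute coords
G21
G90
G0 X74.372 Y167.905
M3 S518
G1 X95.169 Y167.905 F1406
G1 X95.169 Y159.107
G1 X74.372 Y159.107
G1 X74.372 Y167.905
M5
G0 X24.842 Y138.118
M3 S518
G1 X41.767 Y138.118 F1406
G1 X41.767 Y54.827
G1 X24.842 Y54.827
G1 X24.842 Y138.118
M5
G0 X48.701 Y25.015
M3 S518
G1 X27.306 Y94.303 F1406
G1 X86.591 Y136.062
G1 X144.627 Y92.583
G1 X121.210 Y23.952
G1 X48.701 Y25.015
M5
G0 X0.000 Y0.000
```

y_svg = 174.885 − y_m. Every run uses S518, so all elements get stroke `#008000` (score).

[1] closed run; points: 74.372,6.980 95.169,6.980 95.169,15.778 74.372,15.778

[2] closed run; points: 24.842,36.767 41.767,36.767 41.767,120.058 24.842,120.058

[3] closed run; points: 48.701,149.870 27.306,80.582 86.591,38.823 144.627,82.302 121.210,150.933

<svg xmlns="http://www.w3.org/2000/svg" width="236.645mm" height="174.885mm" viewBox="0 0 236.645 174.885">
  <polygon points="74.372,6.980 95.169,6.980 95.169,15.778 74.372,15.778" fill="none" stroke="#008000"/>
  <polygon points="24.842,36.767 41.767,36.767 41.767,120.058 24.842,120.058" fill="none" stroke="#008000"/>
  <polygon points="48.701,149.870 27.306,80.582 86.591,38.823 144.627,82.302 121.210,150.933" fill="none" stroke="#008000"/>
</svg>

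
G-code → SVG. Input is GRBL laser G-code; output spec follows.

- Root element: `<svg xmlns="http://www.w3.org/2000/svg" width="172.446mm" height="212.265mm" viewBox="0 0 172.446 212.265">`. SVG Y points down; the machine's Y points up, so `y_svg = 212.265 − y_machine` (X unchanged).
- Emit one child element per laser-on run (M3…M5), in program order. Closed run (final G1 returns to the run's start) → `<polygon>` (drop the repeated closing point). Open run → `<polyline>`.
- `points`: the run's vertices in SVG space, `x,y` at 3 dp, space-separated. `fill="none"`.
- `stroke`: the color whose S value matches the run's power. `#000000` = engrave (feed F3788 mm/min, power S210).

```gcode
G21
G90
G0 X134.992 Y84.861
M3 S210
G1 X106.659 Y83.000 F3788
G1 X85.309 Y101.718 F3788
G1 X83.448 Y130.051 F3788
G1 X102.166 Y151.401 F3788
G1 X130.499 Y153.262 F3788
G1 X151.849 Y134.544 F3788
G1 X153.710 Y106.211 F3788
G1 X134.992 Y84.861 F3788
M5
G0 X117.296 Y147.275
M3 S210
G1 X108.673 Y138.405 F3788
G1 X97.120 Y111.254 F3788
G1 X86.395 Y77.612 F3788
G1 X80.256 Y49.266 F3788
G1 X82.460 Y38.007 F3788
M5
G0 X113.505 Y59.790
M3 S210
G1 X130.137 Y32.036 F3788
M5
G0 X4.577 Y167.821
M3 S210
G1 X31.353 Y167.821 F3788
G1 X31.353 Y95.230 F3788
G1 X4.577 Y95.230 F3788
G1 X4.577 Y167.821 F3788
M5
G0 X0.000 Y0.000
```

<svg xmlns="http://www.w3.org/2000/svg" width="172.446mm" height="212.265mm" viewBox="0 0 172.446 212.265">
  <polygon points="134.992,127.404 106.659,129.265 85.309,110.547 83.448,82.214 102.166,60.864 130.499,59.003 151.849,77.721 153.710,106.054" fill="none" stroke="#000000"/>
  <polyline points="117.296,64.990 108.673,73.860 97.120,101.011 86.395,134.653 80.256,162.999 82.460,174.258" fill="none" stroke="#000000"/>
  <polyline points="113.505,152.475 130.137,180.229" fill="none" stroke="#000000"/>
  <polygon points="4.577,44.444 31.353,44.444 31.353,117.035 4.577,117.035" fill="none" stroke="#000000"/>
</svg>

y_svg = 212.265 − y_m. Every run uses S210, so all elements get stroke `#000000` (engrave).

[1] closed run; points: 134.992,127.404 106.659,129.265 85.309,110.547 83.448,82.214 102.166,60.864 130.499,59.003 151.849,77.721 153.710,106.054

[2] open run; points: 117.296,64.990 108.673,73.860 97.120,101.011 86.395,134.653 80.256,162.999 82.460,174.258

[3] open run; points: 113.505,152.475 130.137,180.229

[4] closed run; points: 4.577,44.444 31.353,44.444 31.353,117.035 4.577,117.035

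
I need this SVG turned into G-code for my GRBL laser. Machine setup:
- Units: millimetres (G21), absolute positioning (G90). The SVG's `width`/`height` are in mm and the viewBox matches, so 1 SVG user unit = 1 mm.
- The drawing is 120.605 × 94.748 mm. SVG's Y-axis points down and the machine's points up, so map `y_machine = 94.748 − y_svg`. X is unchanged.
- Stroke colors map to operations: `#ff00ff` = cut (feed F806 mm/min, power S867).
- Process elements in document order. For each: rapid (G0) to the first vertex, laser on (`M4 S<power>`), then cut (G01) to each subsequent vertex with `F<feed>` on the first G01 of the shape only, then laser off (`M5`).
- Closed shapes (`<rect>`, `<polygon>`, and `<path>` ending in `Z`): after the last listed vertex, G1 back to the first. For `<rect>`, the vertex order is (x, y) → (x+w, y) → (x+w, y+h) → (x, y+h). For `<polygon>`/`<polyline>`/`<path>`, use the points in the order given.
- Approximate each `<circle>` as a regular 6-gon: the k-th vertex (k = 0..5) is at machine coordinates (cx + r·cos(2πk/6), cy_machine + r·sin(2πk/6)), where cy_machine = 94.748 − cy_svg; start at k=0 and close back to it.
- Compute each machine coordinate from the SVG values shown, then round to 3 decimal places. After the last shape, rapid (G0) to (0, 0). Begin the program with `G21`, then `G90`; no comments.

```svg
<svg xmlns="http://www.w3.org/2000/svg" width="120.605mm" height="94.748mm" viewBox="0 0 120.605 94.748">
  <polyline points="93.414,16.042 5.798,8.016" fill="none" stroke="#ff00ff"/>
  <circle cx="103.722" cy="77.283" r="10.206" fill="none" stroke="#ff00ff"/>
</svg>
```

1 u = 1 mm; y_m = 94.748 − y.

[1] `<polyline>` line segment, #ff00ff→cut S867 F806: (93.414,78.706) → (5.798,86.732)

[2] `<circle>` circle, #ff00ff→cut S867 F806: (113.928,17.465) → (108.825,26.304) → (98.619,26.304) → (93.516,17.465) → (98.619,8.626) → (108.825,8.626) → (113.928,17.465) (closed)

G21
G90
G0 X93.414 Y78.706
M4 S867
G01 X5.798 Y86.732 F806
M5
G0 X113.928 Y17.465
M4 S867
G01 X108.825 Y26.304 F806
G01 X98.619 Y26.304
G01 X93.516 Y17.465
G01 X98.619 Y8.626
G01 X108.825 Y8.626
G01 X113.928 Y17.465
M5
G0 X0.000 Y0.000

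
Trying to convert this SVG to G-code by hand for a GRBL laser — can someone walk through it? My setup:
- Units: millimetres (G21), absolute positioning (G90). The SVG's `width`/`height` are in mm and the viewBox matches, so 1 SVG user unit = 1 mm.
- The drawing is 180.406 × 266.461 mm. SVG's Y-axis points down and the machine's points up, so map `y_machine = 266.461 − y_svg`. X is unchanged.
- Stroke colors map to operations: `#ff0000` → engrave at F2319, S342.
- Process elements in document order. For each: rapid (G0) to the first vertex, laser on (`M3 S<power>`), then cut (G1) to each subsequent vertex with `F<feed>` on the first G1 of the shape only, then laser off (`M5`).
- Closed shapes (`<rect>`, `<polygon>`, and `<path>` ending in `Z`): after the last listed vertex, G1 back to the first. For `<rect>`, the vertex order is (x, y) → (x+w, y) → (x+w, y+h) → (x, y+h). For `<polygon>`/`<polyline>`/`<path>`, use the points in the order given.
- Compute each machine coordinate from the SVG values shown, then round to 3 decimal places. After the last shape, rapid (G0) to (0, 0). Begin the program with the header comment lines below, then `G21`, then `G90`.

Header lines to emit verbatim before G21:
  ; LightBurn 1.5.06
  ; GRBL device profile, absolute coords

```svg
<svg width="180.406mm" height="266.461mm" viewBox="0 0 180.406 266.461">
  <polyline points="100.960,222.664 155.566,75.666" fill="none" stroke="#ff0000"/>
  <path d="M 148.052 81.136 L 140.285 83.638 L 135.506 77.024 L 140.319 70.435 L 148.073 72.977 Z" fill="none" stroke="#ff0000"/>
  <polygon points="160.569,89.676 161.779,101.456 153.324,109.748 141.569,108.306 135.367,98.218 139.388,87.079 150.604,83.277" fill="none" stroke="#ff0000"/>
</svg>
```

; LightBurn 1.5.06
; GRBL device profile, absolute coords
G21
G90
G0 X100.960 Y43.797
M3 S342
G1 X155.566 Y190.795 F2319
M5
G0 X148.052 Y185.325
M3 S342
G1 X140.285 Y182.823 F2319
G1 X135.506 Y189.437
G1 X140.319 Y196.026
G1 X148.073 Y193.484
G1 X148.052 Y185.325
M5
G0 X160.569 Y176.785
M3 S342
G1 X161.779 Y165.005 F2319
G1 X153.324 Y156.713
G1 X141.569 Y158.155
G1 X135.367 Y168.243
G1 X139.388 Y179.382
G1 X150.604 Y183.184
G1 X160.569 Y176.785
M5
G0 X0.000 Y0.000

1 u = 1 mm; y_m = 266.461 − y.

[1] `<polyline>` line segment, #ff0000→engrave S342 F2319: (100.960,43.797) → (155.566,190.795)

[2] `<path>` regular polygon, #ff0000→engrave S342 F2319: (148.052,185.325) → (140.285,182.823) → (135.506,189.437) → (140.319,196.026) → (148.073,193.484) → (148.052,185.325) (closed)

[3] `<polygon>` regular polygon, #ff0000→engrave S342 F2319: (160.569,176.785) → (161.779,165.005) → (153.324,156.713) → (141.569,158.155) → (135.367,168.243) → (139.388,179.382) → (150.604,183.184) → (160.569,176.785) (closed)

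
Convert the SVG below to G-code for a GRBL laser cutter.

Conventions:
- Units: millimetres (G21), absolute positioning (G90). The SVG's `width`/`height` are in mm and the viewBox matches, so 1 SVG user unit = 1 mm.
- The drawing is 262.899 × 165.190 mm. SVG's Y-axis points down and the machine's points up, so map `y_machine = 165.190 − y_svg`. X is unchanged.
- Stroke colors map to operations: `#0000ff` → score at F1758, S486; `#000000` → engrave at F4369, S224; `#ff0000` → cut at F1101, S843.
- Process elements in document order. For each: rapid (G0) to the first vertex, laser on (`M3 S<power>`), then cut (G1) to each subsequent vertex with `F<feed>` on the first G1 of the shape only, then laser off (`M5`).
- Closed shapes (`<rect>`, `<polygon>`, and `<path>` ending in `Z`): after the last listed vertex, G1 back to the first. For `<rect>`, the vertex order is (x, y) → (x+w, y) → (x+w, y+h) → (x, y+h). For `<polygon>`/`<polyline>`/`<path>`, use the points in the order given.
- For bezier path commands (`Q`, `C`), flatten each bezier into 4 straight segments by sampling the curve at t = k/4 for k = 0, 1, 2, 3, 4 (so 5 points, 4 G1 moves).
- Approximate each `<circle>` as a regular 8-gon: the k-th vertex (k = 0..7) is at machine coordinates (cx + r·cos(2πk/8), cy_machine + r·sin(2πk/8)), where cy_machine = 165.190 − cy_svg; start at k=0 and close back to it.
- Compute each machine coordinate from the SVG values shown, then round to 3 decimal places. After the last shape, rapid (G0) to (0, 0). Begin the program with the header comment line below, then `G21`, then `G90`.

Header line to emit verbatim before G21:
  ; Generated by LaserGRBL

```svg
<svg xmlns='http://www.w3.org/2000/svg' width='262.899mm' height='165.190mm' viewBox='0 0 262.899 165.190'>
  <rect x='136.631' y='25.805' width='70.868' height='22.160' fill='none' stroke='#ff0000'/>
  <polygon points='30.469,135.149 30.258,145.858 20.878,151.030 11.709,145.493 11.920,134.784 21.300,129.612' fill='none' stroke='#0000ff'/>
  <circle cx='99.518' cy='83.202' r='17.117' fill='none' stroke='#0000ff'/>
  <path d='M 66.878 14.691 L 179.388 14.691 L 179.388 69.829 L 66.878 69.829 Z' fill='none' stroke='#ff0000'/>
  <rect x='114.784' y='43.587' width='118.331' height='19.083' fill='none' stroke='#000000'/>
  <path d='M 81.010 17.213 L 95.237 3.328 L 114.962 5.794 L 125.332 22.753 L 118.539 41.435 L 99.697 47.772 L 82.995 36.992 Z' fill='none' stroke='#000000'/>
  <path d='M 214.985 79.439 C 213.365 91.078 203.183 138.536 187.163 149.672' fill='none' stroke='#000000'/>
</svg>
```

; Generated by LaserGRBL
G21
G90
G0 X136.631 Y139.385
M3 S843
G1 X207.499 Y139.385 F1101
G1 X207.499 Y117.225
G1 X136.631 Y117.225
G1 X136.631 Y139.385
M5
G0 X30.469 Y30.041
M3 S486
G1 X30.258 Y19.332 F1758
G1 X20.878 Y14.160
G1 X11.709 Y19.697
G1 X11.920 Y30.406
G1 X21.300 Y35.578
G1 X30.469 Y30.041
M5
G0 X116.635 Y81.988
M3 S486
G1 X111.622 Y94.092 F1758
G1 X99.518 Y99.105
G1 X87.414 Y94.092
G1 X82.401 Y81.988
G1 X87.414 Y69.884
G1 X99.518 Y64.871
G1 X111.622 Y69.884
G1 X116.635 Y81.988
M5
G0 X66.878 Y150.499
M3 S843
G1 X179.388 Y150.499 F1101
G1 X179.388 Y95.361
G1 X66.878 Y95.361
G1 X66.878 Y150.499
M5
G0 X114.784 Y121.603
M3 S224
G1 X233.115 Y121.603 F4369
G1 X233.115 Y102.520
G1 X114.784 Y102.520
G1 X114.784 Y121.603
M5
G0 X81.010 Y147.977
M3 S224
G1 X95.237 Y161.862 F4369
G1 X114.962 Y159.396
G1 X125.332 Y142.437
G1 X118.539 Y123.755
G1 X99.697 Y117.418
G1 X82.995 Y128.198
G1 X81.010 Y147.977
M5
G0 X214.985 Y85.751
M3 S224
G1 X212.207 Y71.433 F4369
G1 X206.474 Y50.446
G1 X198.041 Y29.553
G1 X187.163 Y15.518
M5
G0 X0.000 Y0.000

viewBox `0 0 262.899 165.190` with mm width/height → 1 unit = 1 mm. Flip: y_m = 165.190 − y_svg.

**Shape 1** — `<rect>` rectangle, stroke `#ff0000` → cut (S843, F1101). Machine vertices: (136.631,139.385) → (207.499,139.385) → (207.499,117.225) → (136.631,117.225) → (136.631,139.385). Closed: final G1 returns to the first vertex.

**Shape 2** — `<polygon>` regular polygon, stroke `#0000ff` → score (S486, F1758). Machine vertices: (30.469,30.041) → (30.258,19.332) → (20.878,14.160) → (11.709,19.697) → (11.920,30.406) → (21.300,35.578) → (30.469,30.041). Closed: final G1 returns to the first vertex.

**Shape 3** — `<circle>` circle, stroke `#0000ff` → score (S486, F1758). Machine vertices: (116.635,81.988) → (111.622,94.092) → (99.518,99.105) → (87.414,94.092) → (82.401,81.988) → (87.414,69.884) → (99.518,64.871) → (111.622,69.884) → (116.635,81.988). Closed: final G1 returns to the first vertex.

**Shape 4** — `<path>` rectangle, stroke `#ff0000` → cut (S843, F1101). Machine vertices: (66.878,150.499) → (179.388,150.499) → (179.388,95.361) → (66.878,95.361) → (66.878,150.499). Closed: final G1 returns to the first vertex.

**Shape 5** — `<rect>` rectangle, stroke `#000000` → engrave (S224, F4369). Machine vertices: (114.784,121.603) → (233.115,121.603) → (233.115,102.520) → (114.784,102.520) → (114.784,121.603). Closed: final G1 returns to the first vertex.

**Shape 6** — `<path>` regular polygon, stroke `#000000` → engrave (S224, F4369). Machine vertices: (81.010,147.977) → (95.237,161.862) → (114.962,159.396) → (125.332,142.437) → (118.539,123.755) → (99.697,117.418) → (82.995,128.198) → (81.010,147.977). Closed: final G1 returns to the first vertex.

**Shape 7** — `<path>` cubic bezier, stroke `#000000` → engrave (S224, F4369). Control points (SVG): P0=(214.985,79.439), P1=(213.365,91.078), P2=(203.183,138.536), P3=(187.163,149.672); sampled at t=k/4. Machine vertices: (214.985,85.751) → (212.207,71.433) → (206.474,50.446) → (198.041,29.553) → (187.163,15.518). Open path.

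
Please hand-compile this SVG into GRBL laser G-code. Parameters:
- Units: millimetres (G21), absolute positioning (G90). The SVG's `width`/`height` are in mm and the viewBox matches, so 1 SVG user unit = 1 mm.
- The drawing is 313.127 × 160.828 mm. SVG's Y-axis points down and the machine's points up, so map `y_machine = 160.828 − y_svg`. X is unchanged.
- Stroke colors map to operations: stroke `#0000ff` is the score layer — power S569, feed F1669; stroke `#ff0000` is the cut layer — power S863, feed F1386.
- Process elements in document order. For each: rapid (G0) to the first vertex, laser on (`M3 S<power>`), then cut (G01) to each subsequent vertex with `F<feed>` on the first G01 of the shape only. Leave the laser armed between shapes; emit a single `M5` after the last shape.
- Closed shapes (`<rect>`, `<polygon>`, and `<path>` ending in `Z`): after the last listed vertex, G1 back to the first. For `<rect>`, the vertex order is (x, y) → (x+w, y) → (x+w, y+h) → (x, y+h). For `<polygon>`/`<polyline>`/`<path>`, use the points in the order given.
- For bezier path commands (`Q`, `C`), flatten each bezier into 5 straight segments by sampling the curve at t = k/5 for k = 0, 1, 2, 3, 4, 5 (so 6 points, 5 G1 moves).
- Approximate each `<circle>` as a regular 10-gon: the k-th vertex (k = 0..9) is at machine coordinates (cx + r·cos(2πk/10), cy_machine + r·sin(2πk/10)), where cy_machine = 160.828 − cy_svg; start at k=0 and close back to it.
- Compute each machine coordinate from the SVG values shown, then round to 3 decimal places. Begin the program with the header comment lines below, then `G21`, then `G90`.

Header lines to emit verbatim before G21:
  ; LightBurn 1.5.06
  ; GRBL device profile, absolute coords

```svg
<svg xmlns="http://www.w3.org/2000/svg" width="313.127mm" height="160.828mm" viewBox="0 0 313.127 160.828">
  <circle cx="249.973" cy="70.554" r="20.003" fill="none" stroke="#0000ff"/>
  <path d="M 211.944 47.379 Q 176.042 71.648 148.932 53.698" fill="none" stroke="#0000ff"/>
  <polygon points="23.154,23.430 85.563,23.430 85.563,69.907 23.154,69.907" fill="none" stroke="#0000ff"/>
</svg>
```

; LightBurn 1.5.06
; GRBL device profile, absolute coords
G21
G90
G0 X269.976 Y90.274
M3 S569
G01 X266.156 Y102.031 F1669
G01 X256.154 Y109.298
G01 X243.792 Y109.298
G01 X233.790 Y102.031
G01 X229.970 Y90.274
G01 X233.790 Y78.517
G01 X243.792 Y71.250
G01 X256.154 Y71.250
G01 X266.156 Y78.517
G01 X269.976 Y90.274
G0 X211.944 Y113.449
M3 S569
G01 X197.935 Y105.430 F1669
G01 X184.629 Y100.789
G01 X172.027 Y99.525
G01 X160.128 Y101.639
G01 X148.932 Y107.130
G0 X23.154 Y137.398
M3 S569
G01 X85.563 Y137.398 F1669
G01 X85.563 Y90.921
G01 X23.154 Y90.921
G01 X23.154 Y137.398
M5

Since the viewBox matches the mm dimensions, user units are millimetres directly. The only transform is the Y-flip y_m = 160.828 − y_svg.

Shape 1 is a circle drawn with `<circle>`. Its stroke #0000ff means score at S569, F1669. After flipping Y the toolpath is (269.976,90.274) → (266.156,102.031) → (256.154,109.298) → (243.792,109.298) → (233.790,102.031) → (229.970,90.274) → (233.790,78.517) → (243.792,71.250) → (256.154,71.250) → (266.156,78.517) → (269.976,90.274), returning to the start.

Shape 2 is a quadratic bezier drawn with `<path>`. Its stroke #0000ff means score at S569, F1669. After flipping Y the toolpath is (211.944,113.449) → (197.935,105.430) → (184.629,100.789) → (172.027,99.525) → (160.128,101.639) → (148.932,107.130).

Shape 3 is a rectangle drawn with `<polygon>`. Its stroke #0000ff means score at S569, F1669. After flipping Y the toolpath is (23.154,137.398) → (85.563,137.398) → (85.563,90.921) → (23.154,90.921) → (23.154,137.398), returning to the start.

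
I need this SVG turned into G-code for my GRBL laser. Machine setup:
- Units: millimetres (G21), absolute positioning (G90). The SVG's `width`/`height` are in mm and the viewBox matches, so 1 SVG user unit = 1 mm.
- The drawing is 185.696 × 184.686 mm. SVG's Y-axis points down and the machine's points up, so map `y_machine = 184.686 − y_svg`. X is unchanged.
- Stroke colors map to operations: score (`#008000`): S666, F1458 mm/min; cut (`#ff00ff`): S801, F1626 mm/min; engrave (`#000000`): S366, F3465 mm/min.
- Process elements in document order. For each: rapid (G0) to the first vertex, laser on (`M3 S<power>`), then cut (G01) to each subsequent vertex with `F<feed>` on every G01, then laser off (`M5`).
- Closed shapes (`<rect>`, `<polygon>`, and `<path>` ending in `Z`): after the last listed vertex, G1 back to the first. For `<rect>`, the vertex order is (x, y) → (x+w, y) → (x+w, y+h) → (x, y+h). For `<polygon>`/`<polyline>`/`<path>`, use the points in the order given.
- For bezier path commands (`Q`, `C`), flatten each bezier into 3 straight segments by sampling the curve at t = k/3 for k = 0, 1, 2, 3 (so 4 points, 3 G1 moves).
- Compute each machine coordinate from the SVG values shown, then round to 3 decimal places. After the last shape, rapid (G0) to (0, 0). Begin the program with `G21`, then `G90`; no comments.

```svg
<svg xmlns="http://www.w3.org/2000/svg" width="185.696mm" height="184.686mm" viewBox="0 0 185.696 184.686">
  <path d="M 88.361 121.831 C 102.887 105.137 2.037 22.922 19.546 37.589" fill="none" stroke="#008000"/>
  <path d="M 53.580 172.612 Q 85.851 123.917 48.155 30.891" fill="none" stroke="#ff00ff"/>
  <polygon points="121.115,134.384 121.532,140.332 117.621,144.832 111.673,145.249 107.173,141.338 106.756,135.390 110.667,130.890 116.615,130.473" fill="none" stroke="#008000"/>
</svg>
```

Since the viewBox matches the mm dimensions, user units are millimetres directly. The only transform is the Y-flip y_m = 184.686 − y_svg.

Shape 1 is a cubic bezier drawn with `<path>`. Its stroke #008000 means score at S666, F1458. After flipping Y the toolpath is (88.361,62.855) → (73.085,95.374) → (32.833,135.485) → (19.546,147.097).

Shape 2 is a quadratic bezier drawn with `<path>`. Its stroke #ff00ff means cut at S801, F1626. After flipping Y the toolpath is (53.580,12.074) → (67.320,49.463) → (65.512,96.703) → (48.155,153.795).

Shape 3 is a regular polygon drawn with `<polygon>`. Its stroke #008000 means score at S666, F1458. After flipping Y the toolpath is (121.115,50.302) → (121.532,44.354) → (117.621,39.854) → (111.673,39.437) → (107.173,43.348) → (106.756,49.296) → (110.667,53.796) → (116.615,54.213) → (121.115,50.302), returning to the start.

G21
G90
G0 X88.361 Y62.855
M3 S666
G01 X73.085 Y95.374 F1458
G01 X32.833 Y135.485 F1458
G01 X19.546 Y147.097 F1458
M5
G0 X53.580 Y12.074
M3 S801
G01 X67.320 Y49.463 F1626
G01 X65.512 Y96.703 F1626
G01 X48.155 Y153.795 F1626
M5
G0 X121.115 Y50.302
M3 S666
G01 X121.532 Y44.354 F1458
G01 X117.621 Y39.854 F1458
G01 X111.673 Y39.437 F1458
G01 X107.173 Y43.348 F1458
G01 X106.756 Y49.296 F1458
G01 X110.667 Y53.796 F1458
G01 X116.615 Y54.213 F1458
G01 X121.115 Y50.302 F1458
M5
G0 X0.000 Y0.000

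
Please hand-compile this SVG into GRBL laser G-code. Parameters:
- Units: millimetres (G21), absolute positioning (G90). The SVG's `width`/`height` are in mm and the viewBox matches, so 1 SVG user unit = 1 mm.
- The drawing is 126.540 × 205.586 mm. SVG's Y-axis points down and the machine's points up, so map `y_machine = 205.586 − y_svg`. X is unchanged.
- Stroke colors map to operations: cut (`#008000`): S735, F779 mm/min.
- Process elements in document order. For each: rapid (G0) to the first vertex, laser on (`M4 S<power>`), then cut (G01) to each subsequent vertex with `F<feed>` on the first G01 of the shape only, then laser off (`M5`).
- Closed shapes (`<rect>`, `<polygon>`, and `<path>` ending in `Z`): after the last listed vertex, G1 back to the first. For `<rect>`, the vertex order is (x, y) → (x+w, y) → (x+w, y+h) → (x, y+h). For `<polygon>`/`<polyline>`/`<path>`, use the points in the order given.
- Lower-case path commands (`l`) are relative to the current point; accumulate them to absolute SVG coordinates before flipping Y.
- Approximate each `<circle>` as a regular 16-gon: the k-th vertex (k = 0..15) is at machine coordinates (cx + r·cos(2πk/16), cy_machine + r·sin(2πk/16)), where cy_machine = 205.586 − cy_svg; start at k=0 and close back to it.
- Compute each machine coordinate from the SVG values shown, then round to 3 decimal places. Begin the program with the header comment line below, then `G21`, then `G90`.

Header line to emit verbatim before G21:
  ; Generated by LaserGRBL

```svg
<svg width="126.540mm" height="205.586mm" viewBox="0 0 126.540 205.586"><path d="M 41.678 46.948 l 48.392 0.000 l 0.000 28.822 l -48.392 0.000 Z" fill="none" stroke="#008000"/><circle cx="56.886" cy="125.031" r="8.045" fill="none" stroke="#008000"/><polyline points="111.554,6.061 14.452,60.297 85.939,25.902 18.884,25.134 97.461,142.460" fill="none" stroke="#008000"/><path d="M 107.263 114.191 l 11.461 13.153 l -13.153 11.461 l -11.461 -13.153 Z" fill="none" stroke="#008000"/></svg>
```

; Generated by LaserGRBL
G21
G90
G0 X41.678 Y158.638
M4 S735
G01 X90.070 Y158.638 F779
G01 X90.070 Y129.816
G01 X41.678 Y129.816
G01 X41.678 Y158.638
M5
G0 X64.931 Y80.555
M4 S735
G01 X64.319 Y83.634 F779
G01 X62.575 Y86.244
G01 X59.965 Y87.988
G01 X56.886 Y88.600
G01 X53.807 Y87.988
G01 X51.197 Y86.244
G01 X49.453 Y83.634
G01 X48.841 Y80.555
G01 X49.453 Y77.476
G01 X51.197 Y74.866
G01 X53.807 Y73.122
G01 X56.886 Y72.510
G01 X59.965 Y73.122
G01 X62.575 Y74.866
G01 X64.319 Y77.476
G01 X64.931 Y80.555
M5
G0 X111.554 Y199.525
M4 S735
G01 X14.452 Y145.289 F779
G01 X85.939 Y179.684
G01 X18.884 Y180.452
G01 X97.461 Y63.126
M5
G0 X107.263 Y91.395
M4 S735
G01 X118.724 Y78.242 F779
G01 X105.571 Y66.781
G01 X94.110 Y79.934
G01 X107.263 Y91.395
M5

viewBox `0 0 126.540 205.586` with mm width/height → 1 unit = 1 mm. Flip: y_m = 205.586 − y_svg.

**Shape 1** — `<path>` rectangle, stroke `#008000` → cut (S735, F779). Machine vertices: (41.678,158.638) → (90.070,158.638) → (90.070,129.816) → (41.678,129.816) → (41.678,158.638). Closed: final G1 returns to the first vertex.

**Shape 2** — `<circle>` circle, stroke `#008000` → cut (S735, F779). Machine vertices: (64.931,80.555) → (64.319,83.634) → (62.575,86.244) → (59.965,87.988) → (56.886,88.600) → (53.807,87.988) → (51.197,86.244) → (49.453,83.634) → (48.841,80.555) → (49.453,77.476) → (51.197,74.866) → (53.807,73.122) → (56.886,72.510) → (59.965,73.122) → (62.575,74.866) → (64.319,77.476) → (64.931,80.555). Closed: final G1 returns to the first vertex.

**Shape 3** — `<polyline>` open polyline, stroke `#008000` → cut (S735, F779). Machine vertices: (111.554,199.525) → (14.452,145.289) → (85.939,179.684) → (18.884,180.452) → (97.461,63.126). Open path.

**Shape 4** — `<path>` regular polygon, stroke `#008000` → cut (S735, F779). Machine vertices: (107.263,91.395) → (118.724,78.242) → (105.571,66.781) → (94.110,79.934) → (107.263,91.395). Closed: final G1 returns to the first vertex.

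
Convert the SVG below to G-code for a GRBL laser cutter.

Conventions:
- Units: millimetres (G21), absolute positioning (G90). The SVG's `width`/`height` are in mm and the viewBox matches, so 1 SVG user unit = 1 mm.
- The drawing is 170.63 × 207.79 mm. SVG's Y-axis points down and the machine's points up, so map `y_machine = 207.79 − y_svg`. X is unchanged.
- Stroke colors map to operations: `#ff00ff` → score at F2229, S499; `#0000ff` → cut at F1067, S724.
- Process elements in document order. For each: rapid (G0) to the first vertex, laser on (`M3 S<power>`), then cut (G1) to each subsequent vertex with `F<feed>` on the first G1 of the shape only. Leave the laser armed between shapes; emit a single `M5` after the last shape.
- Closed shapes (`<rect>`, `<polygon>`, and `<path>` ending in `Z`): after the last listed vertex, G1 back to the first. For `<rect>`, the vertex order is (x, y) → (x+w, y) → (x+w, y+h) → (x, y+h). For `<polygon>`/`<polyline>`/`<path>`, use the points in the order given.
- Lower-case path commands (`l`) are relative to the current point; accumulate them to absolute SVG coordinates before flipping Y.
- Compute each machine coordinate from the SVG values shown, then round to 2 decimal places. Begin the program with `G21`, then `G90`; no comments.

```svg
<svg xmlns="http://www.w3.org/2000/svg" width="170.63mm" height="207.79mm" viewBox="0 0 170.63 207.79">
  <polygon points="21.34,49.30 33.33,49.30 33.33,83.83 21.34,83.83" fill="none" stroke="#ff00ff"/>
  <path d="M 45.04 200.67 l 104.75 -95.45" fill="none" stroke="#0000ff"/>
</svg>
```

1 u = 1 mm; y_m = 207.79 − y.

[1] `<polygon>` rectangle, #ff00ff→score S499 F2229: (21.34,158.49) → (33.33,158.49) → (33.33,123.96) → (21.34,123.96) → (21.34,158.49) (closed)

[2] `<path>` line segment, #0000ff→cut S724 F1067: (45.04,7.12) → (149.79,102.57)

G21
G90
G0 X21.34 Y158.49
M3 S499
G1 X33.33 Y158.49 F2229
G1 X33.33 Y123.96
G1 X21.34 Y123.96
G1 X21.34 Y158.49
G0 X45.04 Y7.12
M3 S724
G1 X149.79 Y102.57 F1067
M5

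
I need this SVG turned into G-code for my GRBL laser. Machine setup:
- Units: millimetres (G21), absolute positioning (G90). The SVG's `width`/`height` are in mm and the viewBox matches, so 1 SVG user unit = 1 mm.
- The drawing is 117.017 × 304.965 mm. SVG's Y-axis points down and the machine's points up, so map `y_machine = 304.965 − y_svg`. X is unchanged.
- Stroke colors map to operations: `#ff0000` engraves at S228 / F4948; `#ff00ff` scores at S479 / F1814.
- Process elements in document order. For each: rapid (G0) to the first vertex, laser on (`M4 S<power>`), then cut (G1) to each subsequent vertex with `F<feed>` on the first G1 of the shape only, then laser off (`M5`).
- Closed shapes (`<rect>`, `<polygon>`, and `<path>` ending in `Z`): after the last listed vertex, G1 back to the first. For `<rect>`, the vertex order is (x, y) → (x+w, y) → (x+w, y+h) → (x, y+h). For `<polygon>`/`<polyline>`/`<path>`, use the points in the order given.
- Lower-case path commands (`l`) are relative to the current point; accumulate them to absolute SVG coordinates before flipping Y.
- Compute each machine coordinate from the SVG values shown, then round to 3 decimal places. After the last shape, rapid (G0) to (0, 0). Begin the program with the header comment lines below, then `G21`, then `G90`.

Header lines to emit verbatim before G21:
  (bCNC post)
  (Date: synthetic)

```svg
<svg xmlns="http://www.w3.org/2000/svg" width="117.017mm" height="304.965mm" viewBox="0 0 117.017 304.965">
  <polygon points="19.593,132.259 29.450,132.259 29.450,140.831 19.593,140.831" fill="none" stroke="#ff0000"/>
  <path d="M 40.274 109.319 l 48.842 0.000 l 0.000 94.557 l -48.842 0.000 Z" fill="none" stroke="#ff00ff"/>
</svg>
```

viewBox `0 0 117.017 304.965` with mm width/height → 1 unit = 1 mm. Flip: y_m = 304.965 − y_svg.

**Shape 1** — `<polygon>` rectangle, stroke `#ff0000` → engrave (S228, F4948). Machine vertices: (19.593,172.706) → (29.450,172.706) → (29.450,164.134) → (19.593,164.134) → (19.593,172.706). Closed: final G1 returns to the first vertex.

**Shape 2** — `<path>` rectangle, stroke `#ff00ff` → score (S479, F1814). Machine vertices: (40.274,195.646) → (89.116,195.646) → (89.116,101.089) → (40.274,101.089) → (40.274,195.646). Closed: final G1 returns to the first vertex.

(bCNC post)
(Date: synthetic)
G21
G90
G0 X19.593 Y172.706
M4 S228
G1 X29.450 Y172.706 F4948
G1 X29.450 Y164.134
G1 X19.593 Y164.134
G1 X19.593 Y172.706
M5
G0 X40.274 Y195.646
M4 S479
G1 X89.116 Y195.646 F1814
G1 X89.116 Y101.089
G1 X40.274 Y101.089
G1 X40.274 Y195.646
M5
G0 X0.000 Y0.000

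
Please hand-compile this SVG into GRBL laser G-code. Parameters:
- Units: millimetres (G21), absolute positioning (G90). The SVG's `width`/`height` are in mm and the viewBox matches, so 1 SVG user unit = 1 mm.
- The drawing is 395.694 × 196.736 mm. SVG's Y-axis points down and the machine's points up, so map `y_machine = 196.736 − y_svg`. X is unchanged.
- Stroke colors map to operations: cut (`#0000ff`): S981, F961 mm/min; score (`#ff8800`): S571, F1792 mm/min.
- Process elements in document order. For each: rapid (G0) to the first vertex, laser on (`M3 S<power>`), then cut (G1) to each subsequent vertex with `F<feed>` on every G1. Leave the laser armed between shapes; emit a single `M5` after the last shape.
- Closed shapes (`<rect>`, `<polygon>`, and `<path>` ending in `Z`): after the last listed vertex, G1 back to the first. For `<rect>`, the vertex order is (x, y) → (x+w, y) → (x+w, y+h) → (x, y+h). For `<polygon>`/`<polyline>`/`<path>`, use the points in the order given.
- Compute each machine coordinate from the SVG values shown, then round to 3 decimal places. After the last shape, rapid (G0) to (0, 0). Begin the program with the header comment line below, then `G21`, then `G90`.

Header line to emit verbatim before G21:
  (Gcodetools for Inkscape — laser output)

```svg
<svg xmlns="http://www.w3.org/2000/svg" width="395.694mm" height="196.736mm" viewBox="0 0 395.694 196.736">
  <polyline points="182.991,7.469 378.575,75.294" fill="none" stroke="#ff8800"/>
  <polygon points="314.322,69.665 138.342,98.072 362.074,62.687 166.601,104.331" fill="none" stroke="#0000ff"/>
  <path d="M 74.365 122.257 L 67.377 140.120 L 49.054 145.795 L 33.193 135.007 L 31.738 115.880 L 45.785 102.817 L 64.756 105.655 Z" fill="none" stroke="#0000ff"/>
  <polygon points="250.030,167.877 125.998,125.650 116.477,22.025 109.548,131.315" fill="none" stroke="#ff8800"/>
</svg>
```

(Gcodetools for Inkscape — laser output)
G21
G90
G0 X182.991 Y189.267
M3 S571
G1 X378.575 Y121.442 F1792
G0 X314.322 Y127.071
M3 S981
G1 X138.342 Y98.664 F961
G1 X362.074 Y134.049 F961
G1 X166.601 Y92.405 F961
G1 X314.322 Y127.071 F961
G0 X74.365 Y74.479
M3 S981
G1 X67.377 Y56.616 F961
G1 X49.054 Y50.941 F961
G1 X33.193 Y61.729 F961
G1 X31.738 Y80.856 F961
G1 X45.785 Y93.919 F961
G1 X64.756 Y91.081 F961
G1 X74.365 Y74.479 F961
G0 X250.030 Y28.859
M3 S571
G1 X125.998 Y71.086 F1792
G1 X116.477 Y174.711 F1792
G1 X109.548 Y65.421 F1792
G1 X250.030 Y28.859 F1792
M5
G0 X0.000 Y0.000

viewBox `0 0 395.694 196.736` with mm width/height → 1 unit = 1 mm. Flip: y_m = 196.736 − y_svg.

**Shape 1** — `<polyline>` line segment, stroke `#ff8800` → score (S571, F1792). Machine vertices: (182.991,189.267) → (378.575,121.442). Open path.

**Shape 2** — `<polygon>` closed polygon, stroke `#0000ff` → cut (S981, F961). Machine vertices: (314.322,127.071) → (138.342,98.664) → (362.074,134.049) → (166.601,92.405) → (314.322,127.071). Closed: final G1 returns to the first vertex.

**Shape 3** — `<path>` regular polygon, stroke `#0000ff` → cut (S981, F961). Machine vertices: (74.365,74.479) → (67.377,56.616) → (49.054,50.941) → (33.193,61.729) → (31.738,80.856) → (45.785,93.919) → (64.756,91.081) → (74.365,74.479). Closed: final G1 returns to the first vertex.

**Shape 4** — `<polygon>` closed polygon, stroke `#ff8800` → score (S571, F1792). Machine vertices: (250.030,28.859) → (125.998,71.086) → (116.477,174.711) → (109.548,65.421) → (250.030,28.859). Closed: final G1 returns to the first vertex.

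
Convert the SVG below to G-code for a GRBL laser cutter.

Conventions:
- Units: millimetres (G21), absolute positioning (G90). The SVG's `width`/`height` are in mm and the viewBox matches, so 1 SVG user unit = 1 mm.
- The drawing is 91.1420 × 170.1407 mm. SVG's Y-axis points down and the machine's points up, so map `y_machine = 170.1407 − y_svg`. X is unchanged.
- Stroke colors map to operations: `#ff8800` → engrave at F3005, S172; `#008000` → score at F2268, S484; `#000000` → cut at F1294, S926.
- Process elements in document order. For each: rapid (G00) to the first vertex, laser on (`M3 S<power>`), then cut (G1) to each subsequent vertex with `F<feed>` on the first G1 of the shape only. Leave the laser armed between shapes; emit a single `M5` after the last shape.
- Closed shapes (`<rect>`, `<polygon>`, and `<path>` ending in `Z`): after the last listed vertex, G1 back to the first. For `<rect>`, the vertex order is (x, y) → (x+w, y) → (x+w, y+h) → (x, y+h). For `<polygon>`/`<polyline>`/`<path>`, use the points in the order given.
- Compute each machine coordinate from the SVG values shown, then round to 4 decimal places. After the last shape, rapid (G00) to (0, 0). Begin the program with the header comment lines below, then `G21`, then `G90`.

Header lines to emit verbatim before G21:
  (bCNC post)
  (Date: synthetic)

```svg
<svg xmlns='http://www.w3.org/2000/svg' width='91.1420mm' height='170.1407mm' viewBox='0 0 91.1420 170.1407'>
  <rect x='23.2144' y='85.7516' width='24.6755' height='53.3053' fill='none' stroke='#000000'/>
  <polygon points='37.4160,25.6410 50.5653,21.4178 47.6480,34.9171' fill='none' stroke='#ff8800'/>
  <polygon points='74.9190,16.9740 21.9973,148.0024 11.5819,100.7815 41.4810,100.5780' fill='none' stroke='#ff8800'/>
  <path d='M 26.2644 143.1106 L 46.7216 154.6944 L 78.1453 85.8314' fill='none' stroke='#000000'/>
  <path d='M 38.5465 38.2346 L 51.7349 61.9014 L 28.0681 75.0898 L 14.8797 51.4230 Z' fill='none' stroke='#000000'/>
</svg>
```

(bCNC post)
(Date: synthetic)
G21
G90
G00 X23.2144 Y84.3891
M3 S926
G1 X47.8899 Y84.3891 F1294
G1 X47.8899 Y31.0838
G1 X23.2144 Y31.0838
G1 X23.2144 Y84.3891
G00 X37.4160 Y144.4997
M3 S172
G1 X50.5653 Y148.7229 F3005
G1 X47.6480 Y135.2236
G1 X37.4160 Y144.4997
G00 X74.9190 Y153.1667
M3 S172
G1 X21.9973 Y22.1383 F3005
G1 X11.5819 Y69.3592
G1 X41.4810 Y69.5627
G1 X74.9190 Y153.1667
G00 X26.2644 Y27.0301
M3 S926
G1 X46.7216 Y15.4463 F1294
G1 X78.1453 Y84.3093
G00 X38.5465 Y131.9061
M3 S926
G1 X51.7349 Y108.2393 F1294
G1 X28.0681 Y95.0509
G1 X14.8797 Y118.7177
G1 X38.5465 Y131.9061
M5
G00 X0.0000 Y0.0000

viewBox `0 0 91.1420 170.1407` with mm width/height → 1 unit = 1 mm. Flip: y_m = 170.1407 − y_svg.

**Shape 1** — `<rect>` rectangle, stroke `#000000` → cut (S926, F1294). Machine vertices: (23.2144,84.3891) → (47.8899,84.3891) → (47.8899,31.0838) → (23.2144,31.0838) → (23.2144,84.3891). Closed: final G1 returns to the first vertex.

**Shape 2** — `<polygon>` regular polygon, stroke `#ff8800` → engrave (S172, F3005). Machine vertices: (37.4160,144.4997) → (50.5653,148.7229) → (47.6480,135.2236) → (37.4160,144.4997). Closed: final G1 returns to the first vertex.

**Shape 3** — `<polygon>` closed polygon, stroke `#ff8800` → engrave (S172, F3005). Machine vertices: (74.9190,153.1667) → (21.9973,22.1383) → (11.5819,69.3592) → (41.4810,69.5627) → (74.9190,153.1667). Closed: final G1 returns to the first vertex.

**Shape 4** — `<path>` open polyline, stroke `#000000` → cut (S926, F1294). Machine vertices: (26.2644,27.0301) → (46.7216,15.4463) → (78.1453,84.3093). Open path.

**Shape 5** — `<path>` regular polygon, stroke `#000000` → cut (S926, F1294). Machine vertices: (38.5465,131.9061) → (51.7349,108.2393) → (28.0681,95.0509) → (14.8797,118.7177) → (38.5465,131.9061). Closed: final G1 returns to the first vertex.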